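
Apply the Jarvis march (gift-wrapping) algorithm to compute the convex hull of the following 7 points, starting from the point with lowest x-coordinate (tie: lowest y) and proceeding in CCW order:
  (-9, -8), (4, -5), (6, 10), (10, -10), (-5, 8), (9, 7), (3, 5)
Hull (CCW) = [(-9, -8), (10, -10), (9, 7), (6, 10), (-5, 8)]

Jarvis march: at each step, from the current hull vertex p, select the next vertex q as the point such that every other point lies strictly to the left of (or on) the directed line p → q. (Equivalently: for every other point r, the cross product (q − p) × (r − p) ≥ 0.)
Starting point (lowest x, tie lowest y): (-9, -8). Wrap until returning to start. Resulting hull: (-9, -8), (10, -10), (9, 7), (6, 10), (-5, 8).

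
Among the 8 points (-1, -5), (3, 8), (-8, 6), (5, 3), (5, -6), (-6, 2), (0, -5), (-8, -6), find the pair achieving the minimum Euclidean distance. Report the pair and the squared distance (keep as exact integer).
Pair = ((-1, -5), (0, -5)); squared distance = 1

Compute all C(8, 2) = 28 pairwise squared distances (x_i − x_j)² + (y_i − y_j)². The minimum is 1, attained by the pair ((-1, -5), (0, -5)).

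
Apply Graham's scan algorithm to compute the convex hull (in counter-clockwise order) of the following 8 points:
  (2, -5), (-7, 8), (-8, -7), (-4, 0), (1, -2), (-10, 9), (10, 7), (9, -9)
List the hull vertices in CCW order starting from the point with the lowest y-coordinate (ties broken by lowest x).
Hull (CCW) = [(9, -9), (10, 7), (-10, 9), (-8, -7)]

Graham scan procedure:
  1. Find the pivot p₀ = point with lowest y (tie → lowest x): (9, -9).
  2. Sort the remaining points by polar angle around p₀.
  3. Walk through sorted points, maintaining a stack; pop the top while the last three entries make a non-left turn (cross product ≤ 0).
  4. Final stack is the convex hull in CCW order: (9, -9), (10, 7), (-10, 9), (-8, -7).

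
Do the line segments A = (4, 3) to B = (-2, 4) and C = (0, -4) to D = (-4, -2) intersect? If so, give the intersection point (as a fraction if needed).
No (intersection of containing lines falls outside at least one segment)

Parametrize and solve: t = 9/2, s = 23/4. At least one of these is outside [0, 1], so the segments do not intersect.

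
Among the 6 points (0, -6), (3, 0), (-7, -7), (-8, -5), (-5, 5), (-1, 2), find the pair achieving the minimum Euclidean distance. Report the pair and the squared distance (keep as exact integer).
Pair = ((-7, -7), (-8, -5)); squared distance = 5

Compute all C(6, 2) = 15 pairwise squared distances (x_i − x_j)² + (y_i − y_j)². The minimum is 5, attained by the pair ((-7, -7), (-8, -5)).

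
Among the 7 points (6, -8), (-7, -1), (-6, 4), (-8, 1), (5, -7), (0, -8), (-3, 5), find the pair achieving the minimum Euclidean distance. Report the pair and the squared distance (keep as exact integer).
Pair = ((6, -8), (5, -7)); squared distance = 2

Compute all C(7, 2) = 21 pairwise squared distances (x_i − x_j)² + (y_i − y_j)². The minimum is 2, attained by the pair ((6, -8), (5, -7)).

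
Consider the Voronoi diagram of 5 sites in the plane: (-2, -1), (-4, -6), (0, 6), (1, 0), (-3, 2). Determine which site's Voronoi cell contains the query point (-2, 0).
Nearest site = (-2, -1)

The Voronoi cell of site s contains exactly those query points closer to s than to any other site. Compute squared distances from q = (-2, 0) to each site:
  (-2 − -2)² + (-1 − 0)² = 1
  (-3 − -2)² + (2 − 0)² = 5
  (1 − -2)² + (0 − 0)² = 9
  (-4 − -2)² + (-6 − 0)² = 40
  (0 − -2)² + (6 − 0)² = 40
Minimum is attained by (-2, -1), so q lies in its Voronoi cell.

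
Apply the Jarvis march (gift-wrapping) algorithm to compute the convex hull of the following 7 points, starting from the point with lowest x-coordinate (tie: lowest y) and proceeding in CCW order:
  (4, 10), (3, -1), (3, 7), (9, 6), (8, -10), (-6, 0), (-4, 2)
Hull (CCW) = [(-6, 0), (8, -10), (9, 6), (4, 10)]

Jarvis march: at each step, from the current hull vertex p, select the next vertex q as the point such that every other point lies strictly to the left of (or on) the directed line p → q. (Equivalently: for every other point r, the cross product (q − p) × (r − p) ≥ 0.)
Starting point (lowest x, tie lowest y): (-6, 0). Wrap until returning to start. Resulting hull: (-6, 0), (8, -10), (9, 6), (4, 10).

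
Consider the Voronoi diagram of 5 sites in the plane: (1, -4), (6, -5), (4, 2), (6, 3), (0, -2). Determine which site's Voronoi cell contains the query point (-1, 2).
Nearest site = (0, -2)

The Voronoi cell of site s contains exactly those query points closer to s than to any other site. Compute squared distances from q = (-1, 2) to each site:
  (0 − -1)² + (-2 − 2)² = 17
  (4 − -1)² + (2 − 2)² = 25
  (1 − -1)² + (-4 − 2)² = 40
  (6 − -1)² + (3 − 2)² = 50
  (6 − -1)² + (-5 − 2)² = 98
Minimum is attained by (0, -2), so q lies in its Voronoi cell.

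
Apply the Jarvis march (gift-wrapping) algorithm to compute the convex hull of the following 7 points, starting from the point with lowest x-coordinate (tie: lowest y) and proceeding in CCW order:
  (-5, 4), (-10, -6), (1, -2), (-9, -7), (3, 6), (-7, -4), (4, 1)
Hull (CCW) = [(-10, -6), (-9, -7), (1, -2), (4, 1), (3, 6), (-5, 4)]

Jarvis march: at each step, from the current hull vertex p, select the next vertex q as the point such that every other point lies strictly to the left of (or on) the directed line p → q. (Equivalently: for every other point r, the cross product (q − p) × (r − p) ≥ 0.)
Starting point (lowest x, tie lowest y): (-10, -6). Wrap until returning to start. Resulting hull: (-10, -6), (-9, -7), (1, -2), (4, 1), (3, 6), (-5, 4).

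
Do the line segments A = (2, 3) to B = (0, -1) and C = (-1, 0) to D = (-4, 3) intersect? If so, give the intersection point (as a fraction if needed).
No (intersection of containing lines falls outside at least one segment)

Parametrize and solve: t = 1, s = -1/3. At least one of these is outside [0, 1], so the segments do not intersect.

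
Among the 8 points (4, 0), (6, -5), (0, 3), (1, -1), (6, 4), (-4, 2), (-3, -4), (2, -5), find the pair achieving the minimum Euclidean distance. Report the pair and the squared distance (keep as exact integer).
Pair = ((4, 0), (1, -1)); squared distance = 10

Compute all C(8, 2) = 28 pairwise squared distances (x_i − x_j)² + (y_i − y_j)². The minimum is 10, attained by the pair ((4, 0), (1, -1)).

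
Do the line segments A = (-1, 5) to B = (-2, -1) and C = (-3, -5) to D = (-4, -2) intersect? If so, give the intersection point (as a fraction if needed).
No (intersection of containing lines falls outside at least one segment)

Parametrize and solve: t = 16/9, s = -2/9. At least one of these is outside [0, 1], so the segments do not intersect.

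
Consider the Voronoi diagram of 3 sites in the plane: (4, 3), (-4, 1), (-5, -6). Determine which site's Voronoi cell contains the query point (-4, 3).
Nearest site = (-4, 1)

The Voronoi cell of site s contains exactly those query points closer to s than to any other site. Compute squared distances from q = (-4, 3) to each site:
  (-4 − -4)² + (1 − 3)² = 4
  (4 − -4)² + (3 − 3)² = 64
  (-5 − -4)² + (-6 − 3)² = 82
Minimum is attained by (-4, 1), so q lies in its Voronoi cell.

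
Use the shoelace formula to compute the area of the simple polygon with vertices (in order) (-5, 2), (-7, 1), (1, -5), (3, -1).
Area = 29

Shoelace formula: Area = (1/2) |Σ_i (x_i · y_{i+1} − x_{i+1} · y_i)| (indices mod n). Compute each cross term:
  (-5)(1) − (-7)(2) = 9
  (-7)(-5) − (1)(1) = 34
  (1)(-1) − (3)(-5) = 14
  (3)(2) − (-5)(-1) = 1
Sum = 58, so (signed) Area = 58/2 = 29, |Area| = 29.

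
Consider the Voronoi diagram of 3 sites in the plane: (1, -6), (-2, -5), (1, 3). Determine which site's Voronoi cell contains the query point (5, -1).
Nearest site = (1, 3)

The Voronoi cell of site s contains exactly those query points closer to s than to any other site. Compute squared distances from q = (5, -1) to each site:
  (1 − 5)² + (3 − -1)² = 32
  (1 − 5)² + (-6 − -1)² = 41
  (-2 − 5)² + (-5 − -1)² = 65
Minimum is attained by (1, 3), so q lies in its Voronoi cell.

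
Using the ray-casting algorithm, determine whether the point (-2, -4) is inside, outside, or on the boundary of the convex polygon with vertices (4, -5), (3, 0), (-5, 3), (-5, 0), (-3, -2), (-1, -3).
The point (-2, -4) lies strictly outside the polygon

Cast a horizontal ray to the right from the query point and count how many polygon edges it crosses (each edge strictly once or zero times, handled with the usual half-open convention). 
Parity of crossings → even ⇒ outside.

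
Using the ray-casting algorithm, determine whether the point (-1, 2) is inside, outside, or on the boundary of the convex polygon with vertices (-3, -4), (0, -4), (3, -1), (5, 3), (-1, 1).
The point (-1, 2) lies strictly outside the polygon

Cast a horizontal ray to the right from the query point and count how many polygon edges it crosses (each edge strictly once or zero times, handled with the usual half-open convention). 
Parity of crossings → even ⇒ outside.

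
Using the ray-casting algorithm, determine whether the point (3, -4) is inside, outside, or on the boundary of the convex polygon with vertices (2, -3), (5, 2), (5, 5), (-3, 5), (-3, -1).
The point (3, -4) lies strictly outside the polygon

Cast a horizontal ray to the right from the query point and count how many polygon edges it crosses (each edge strictly once or zero times, handled with the usual half-open convention). 
Parity of crossings → even ⇒ outside.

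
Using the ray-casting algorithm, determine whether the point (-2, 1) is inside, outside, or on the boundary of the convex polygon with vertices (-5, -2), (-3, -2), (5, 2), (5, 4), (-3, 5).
The point (-2, 1) lies strictly inside the polygon

Cast a horizontal ray to the right from the query point and count how many polygon edges it crosses (each edge strictly once or zero times, handled with the usual half-open convention). 
Parity of crossings → odd ⇒ inside.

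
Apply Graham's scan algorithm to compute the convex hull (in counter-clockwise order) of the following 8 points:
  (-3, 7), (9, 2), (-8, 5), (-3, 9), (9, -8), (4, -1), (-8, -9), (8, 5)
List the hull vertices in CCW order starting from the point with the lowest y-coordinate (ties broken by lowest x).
Hull (CCW) = [(-8, -9), (9, -8), (9, 2), (8, 5), (-3, 9), (-8, 5)]

Graham scan procedure:
  1. Find the pivot p₀ = point with lowest y (tie → lowest x): (-8, -9).
  2. Sort the remaining points by polar angle around p₀.
  3. Walk through sorted points, maintaining a stack; pop the top while the last three entries make a non-left turn (cross product ≤ 0).
  4. Final stack is the convex hull in CCW order: (-8, -9), (9, -8), (9, 2), (8, 5), (-3, 9), (-8, 5).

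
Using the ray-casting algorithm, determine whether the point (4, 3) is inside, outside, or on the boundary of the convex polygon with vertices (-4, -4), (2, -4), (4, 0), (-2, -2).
The point (4, 3) lies strictly outside the polygon

Cast a horizontal ray to the right from the query point and count how many polygon edges it crosses (each edge strictly once or zero times, handled with the usual half-open convention). 
Parity of crossings → even ⇒ outside.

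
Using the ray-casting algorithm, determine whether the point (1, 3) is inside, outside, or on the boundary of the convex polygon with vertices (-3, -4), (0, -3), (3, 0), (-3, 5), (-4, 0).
The point (1, 3) lies strictly outside the polygon

Cast a horizontal ray to the right from the query point and count how many polygon edges it crosses (each edge strictly once or zero times, handled with the usual half-open convention). 
Parity of crossings → even ⇒ outside.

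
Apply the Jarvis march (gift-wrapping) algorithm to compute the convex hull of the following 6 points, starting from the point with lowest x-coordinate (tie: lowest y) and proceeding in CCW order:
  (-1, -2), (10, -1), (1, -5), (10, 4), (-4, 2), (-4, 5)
Hull (CCW) = [(-4, 2), (1, -5), (10, -1), (10, 4), (-4, 5)]

Jarvis march: at each step, from the current hull vertex p, select the next vertex q as the point such that every other point lies strictly to the left of (or on) the directed line p → q. (Equivalently: for every other point r, the cross product (q − p) × (r − p) ≥ 0.)
Starting point (lowest x, tie lowest y): (-4, 2). Wrap until returning to start. Resulting hull: (-4, 2), (1, -5), (10, -1), (10, 4), (-4, 5).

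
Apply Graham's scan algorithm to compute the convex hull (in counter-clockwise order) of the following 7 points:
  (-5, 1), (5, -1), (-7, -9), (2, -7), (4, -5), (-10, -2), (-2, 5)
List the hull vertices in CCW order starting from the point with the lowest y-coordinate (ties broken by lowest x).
Hull (CCW) = [(-7, -9), (2, -7), (4, -5), (5, -1), (-2, 5), (-10, -2)]

Graham scan procedure:
  1. Find the pivot p₀ = point with lowest y (tie → lowest x): (-7, -9).
  2. Sort the remaining points by polar angle around p₀.
  3. Walk through sorted points, maintaining a stack; pop the top while the last three entries make a non-left turn (cross product ≤ 0).
  4. Final stack is the convex hull in CCW order: (-7, -9), (2, -7), (4, -5), (5, -1), (-2, 5), (-10, -2).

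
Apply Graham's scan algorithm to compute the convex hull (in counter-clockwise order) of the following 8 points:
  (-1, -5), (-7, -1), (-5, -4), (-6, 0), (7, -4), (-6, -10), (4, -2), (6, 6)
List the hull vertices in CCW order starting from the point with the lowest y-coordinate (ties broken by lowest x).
Hull (CCW) = [(-6, -10), (7, -4), (6, 6), (-6, 0), (-7, -1)]

Graham scan procedure:
  1. Find the pivot p₀ = point with lowest y (tie → lowest x): (-6, -10).
  2. Sort the remaining points by polar angle around p₀.
  3. Walk through sorted points, maintaining a stack; pop the top while the last three entries make a non-left turn (cross product ≤ 0).
  4. Final stack is the convex hull in CCW order: (-6, -10), (7, -4), (6, 6), (-6, 0), (-7, -1).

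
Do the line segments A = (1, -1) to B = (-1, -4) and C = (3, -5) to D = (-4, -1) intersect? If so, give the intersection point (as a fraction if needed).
Yes; intersection at (-11/29, -89/29) (t = 20/29 on AB, s = 14/29 on CD)

Parametrize AB as A + t(B − A) = (1 + -2 t, -1 + -3 t) and CD as C + s(D − C) = (3 + -7 s, -5 + 4 s). Solve the linear system for (t, s). Determinant = 29 ≠ 0, so a unique intersection of the containing lines exists. Solution: t = 20/29, s = 14/29 — both in [0, 1], so the segments cross. Intersection point: (-11/29, -89/29).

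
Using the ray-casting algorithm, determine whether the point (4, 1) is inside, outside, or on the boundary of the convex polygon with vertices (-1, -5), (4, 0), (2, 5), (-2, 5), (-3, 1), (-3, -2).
The point (4, 1) lies strictly outside the polygon

Cast a horizontal ray to the right from the query point and count how many polygon edges it crosses (each edge strictly once or zero times, handled with the usual half-open convention). 
Parity of crossings → even ⇒ outside.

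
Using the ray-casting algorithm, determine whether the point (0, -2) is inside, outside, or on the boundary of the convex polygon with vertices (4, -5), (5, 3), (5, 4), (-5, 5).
The point (0, -2) lies strictly outside the polygon

Cast a horizontal ray to the right from the query point and count how many polygon edges it crosses (each edge strictly once or zero times, handled with the usual half-open convention). 
Parity of crossings → even ⇒ outside.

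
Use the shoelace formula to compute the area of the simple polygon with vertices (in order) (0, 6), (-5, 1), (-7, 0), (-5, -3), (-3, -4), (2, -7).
Area = 55

Shoelace formula: Area = (1/2) |Σ_i (x_i · y_{i+1} − x_{i+1} · y_i)| (indices mod n). Compute each cross term:
  (0)(1) − (-5)(6) = 30
  (-5)(0) − (-7)(1) = 7
  (-7)(-3) − (-5)(0) = 21
  (-5)(-4) − (-3)(-3) = 11
  (-3)(-7) − (2)(-4) = 29
  (2)(6) − (0)(-7) = 12
Sum = 110, so (signed) Area = 110/2 = 55, |Area| = 55.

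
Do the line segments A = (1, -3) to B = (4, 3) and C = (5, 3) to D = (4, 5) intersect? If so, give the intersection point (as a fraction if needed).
No (intersection of containing lines falls outside at least one segment)

Parametrize and solve: t = 7/6, s = 1/2. At least one of these is outside [0, 1], so the segments do not intersect.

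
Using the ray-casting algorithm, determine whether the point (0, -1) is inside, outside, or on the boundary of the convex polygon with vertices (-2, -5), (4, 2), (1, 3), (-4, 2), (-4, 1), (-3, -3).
The point (0, -1) lies strictly inside the polygon

Cast a horizontal ray to the right from the query point and count how many polygon edges it crosses (each edge strictly once or zero times, handled with the usual half-open convention). 
Parity of crossings → odd ⇒ inside.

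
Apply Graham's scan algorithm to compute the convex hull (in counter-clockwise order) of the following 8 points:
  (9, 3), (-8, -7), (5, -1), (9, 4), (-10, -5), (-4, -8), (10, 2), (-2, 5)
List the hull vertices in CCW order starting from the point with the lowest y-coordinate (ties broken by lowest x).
Hull (CCW) = [(-4, -8), (10, 2), (9, 4), (-2, 5), (-10, -5), (-8, -7)]

Graham scan procedure:
  1. Find the pivot p₀ = point with lowest y (tie → lowest x): (-4, -8).
  2. Sort the remaining points by polar angle around p₀.
  3. Walk through sorted points, maintaining a stack; pop the top while the last three entries make a non-left turn (cross product ≤ 0).
  4. Final stack is the convex hull in CCW order: (-4, -8), (10, 2), (9, 4), (-2, 5), (-10, -5), (-8, -7).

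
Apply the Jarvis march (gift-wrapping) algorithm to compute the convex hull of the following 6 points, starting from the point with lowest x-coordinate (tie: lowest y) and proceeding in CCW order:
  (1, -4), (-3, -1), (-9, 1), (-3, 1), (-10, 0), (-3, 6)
Hull (CCW) = [(-10, 0), (1, -4), (-3, 6), (-9, 1)]

Jarvis march: at each step, from the current hull vertex p, select the next vertex q as the point such that every other point lies strictly to the left of (or on) the directed line p → q. (Equivalently: for every other point r, the cross product (q − p) × (r − p) ≥ 0.)
Starting point (lowest x, tie lowest y): (-10, 0). Wrap until returning to start. Resulting hull: (-10, 0), (1, -4), (-3, 6), (-9, 1).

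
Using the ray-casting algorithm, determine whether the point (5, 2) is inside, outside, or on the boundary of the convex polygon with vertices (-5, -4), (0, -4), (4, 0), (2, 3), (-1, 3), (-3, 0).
The point (5, 2) lies strictly outside the polygon

Cast a horizontal ray to the right from the query point and count how many polygon edges it crosses (each edge strictly once or zero times, handled with the usual half-open convention). 
Parity of crossings → even ⇒ outside.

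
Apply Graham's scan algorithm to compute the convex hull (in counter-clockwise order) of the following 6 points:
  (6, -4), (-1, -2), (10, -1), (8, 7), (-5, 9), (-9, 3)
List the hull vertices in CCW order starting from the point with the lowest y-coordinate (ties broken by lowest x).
Hull (CCW) = [(6, -4), (10, -1), (8, 7), (-5, 9), (-9, 3), (-1, -2)]

Graham scan procedure:
  1. Find the pivot p₀ = point with lowest y (tie → lowest x): (6, -4).
  2. Sort the remaining points by polar angle around p₀.
  3. Walk through sorted points, maintaining a stack; pop the top while the last three entries make a non-left turn (cross product ≤ 0).
  4. Final stack is the convex hull in CCW order: (6, -4), (10, -1), (8, 7), (-5, 9), (-9, 3), (-1, -2).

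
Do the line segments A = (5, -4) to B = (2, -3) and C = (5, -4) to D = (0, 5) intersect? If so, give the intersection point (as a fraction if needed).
Yes; intersection at (5, -4) (t = 0 on AB, s = 0 on CD)

Parametrize AB as A + t(B − A) = (5 + -3 t, -4 + 1 t) and CD as C + s(D − C) = (5 + -5 s, -4 + 9 s). Solve the linear system for (t, s). Determinant = 22 ≠ 0, so a unique intersection of the containing lines exists. Solution: t = 0, s = 0 — both in [0, 1], so the segments cross. Intersection point: (5, -4).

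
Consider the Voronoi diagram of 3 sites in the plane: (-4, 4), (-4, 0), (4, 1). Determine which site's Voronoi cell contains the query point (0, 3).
Nearest site = (-4, 4)

The Voronoi cell of site s contains exactly those query points closer to s than to any other site. Compute squared distances from q = (0, 3) to each site:
  (-4 − 0)² + (4 − 3)² = 17
  (4 − 0)² + (1 − 3)² = 20
  (-4 − 0)² + (0 − 3)² = 25
Minimum is attained by (-4, 4), so q lies in its Voronoi cell.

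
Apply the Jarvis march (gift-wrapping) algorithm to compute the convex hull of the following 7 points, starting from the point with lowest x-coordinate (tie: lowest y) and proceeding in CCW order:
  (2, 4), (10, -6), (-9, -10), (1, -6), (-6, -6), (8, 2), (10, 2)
Hull (CCW) = [(-9, -10), (10, -6), (10, 2), (2, 4), (-6, -6)]

Jarvis march: at each step, from the current hull vertex p, select the next vertex q as the point such that every other point lies strictly to the left of (or on) the directed line p → q. (Equivalently: for every other point r, the cross product (q − p) × (r − p) ≥ 0.)
Starting point (lowest x, tie lowest y): (-9, -10). Wrap until returning to start. Resulting hull: (-9, -10), (10, -6), (10, 2), (2, 4), (-6, -6).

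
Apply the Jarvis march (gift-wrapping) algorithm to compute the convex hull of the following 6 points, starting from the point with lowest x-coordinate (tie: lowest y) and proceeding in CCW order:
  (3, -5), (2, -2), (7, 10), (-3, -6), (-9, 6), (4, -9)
Hull (CCW) = [(-9, 6), (-3, -6), (4, -9), (7, 10)]

Jarvis march: at each step, from the current hull vertex p, select the next vertex q as the point such that every other point lies strictly to the left of (or on) the directed line p → q. (Equivalently: for every other point r, the cross product (q − p) × (r − p) ≥ 0.)
Starting point (lowest x, tie lowest y): (-9, 6). Wrap until returning to start. Resulting hull: (-9, 6), (-3, -6), (4, -9), (7, 10).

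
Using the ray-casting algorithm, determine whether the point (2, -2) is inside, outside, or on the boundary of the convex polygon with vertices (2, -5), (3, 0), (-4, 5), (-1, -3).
The point (2, -2) lies strictly inside the polygon

Cast a horizontal ray to the right from the query point and count how many polygon edges it crosses (each edge strictly once or zero times, handled with the usual half-open convention). 
Parity of crossings → odd ⇒ inside.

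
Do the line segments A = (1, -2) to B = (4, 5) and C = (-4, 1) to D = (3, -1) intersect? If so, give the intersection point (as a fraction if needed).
Yes; intersection at (8/5, -3/5) (t = 1/5 on AB, s = 4/5 on CD)

Parametrize AB as A + t(B − A) = (1 + 3 t, -2 + 7 t) and CD as C + s(D − C) = (-4 + 7 s, 1 + -2 s). Solve the linear system for (t, s). Determinant = 55 ≠ 0, so a unique intersection of the containing lines exists. Solution: t = 1/5, s = 4/5 — both in [0, 1], so the segments cross. Intersection point: (8/5, -3/5).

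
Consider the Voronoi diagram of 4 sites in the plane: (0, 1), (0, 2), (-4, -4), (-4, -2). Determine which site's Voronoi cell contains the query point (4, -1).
Nearest site = (0, 1)

The Voronoi cell of site s contains exactly those query points closer to s than to any other site. Compute squared distances from q = (4, -1) to each site:
  (0 − 4)² + (1 − -1)² = 20
  (0 − 4)² + (2 − -1)² = 25
  (-4 − 4)² + (-2 − -1)² = 65
  (-4 − 4)² + (-4 − -1)² = 73
Minimum is attained by (0, 1), so q lies in its Voronoi cell.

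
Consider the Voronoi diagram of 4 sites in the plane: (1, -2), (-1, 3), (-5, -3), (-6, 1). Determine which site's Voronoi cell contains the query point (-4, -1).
Nearest site = (-5, -3)

The Voronoi cell of site s contains exactly those query points closer to s than to any other site. Compute squared distances from q = (-4, -1) to each site:
  (-5 − -4)² + (-3 − -1)² = 5
  (-6 − -4)² + (1 − -1)² = 8
  (-1 − -4)² + (3 − -1)² = 25
  (1 − -4)² + (-2 − -1)² = 26
Minimum is attained by (-5, -3), so q lies in its Voronoi cell.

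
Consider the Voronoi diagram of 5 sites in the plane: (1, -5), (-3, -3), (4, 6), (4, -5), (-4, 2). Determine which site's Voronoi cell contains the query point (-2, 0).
Nearest site = (-4, 2)

The Voronoi cell of site s contains exactly those query points closer to s than to any other site. Compute squared distances from q = (-2, 0) to each site:
  (-4 − -2)² + (2 − 0)² = 8
  (-3 − -2)² + (-3 − 0)² = 10
  (1 − -2)² + (-5 − 0)² = 34
  (4 − -2)² + (-5 − 0)² = 61
  (4 − -2)² + (6 − 0)² = 72
Minimum is attained by (-4, 2), so q lies in its Voronoi cell.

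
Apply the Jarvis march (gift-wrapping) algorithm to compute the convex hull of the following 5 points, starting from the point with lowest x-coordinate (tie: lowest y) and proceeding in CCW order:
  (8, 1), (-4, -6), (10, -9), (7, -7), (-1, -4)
Hull (CCW) = [(-4, -6), (10, -9), (8, 1), (-1, -4)]

Jarvis march: at each step, from the current hull vertex p, select the next vertex q as the point such that every other point lies strictly to the left of (or on) the directed line p → q. (Equivalently: for every other point r, the cross product (q − p) × (r − p) ≥ 0.)
Starting point (lowest x, tie lowest y): (-4, -6). Wrap until returning to start. Resulting hull: (-4, -6), (10, -9), (8, 1), (-1, -4).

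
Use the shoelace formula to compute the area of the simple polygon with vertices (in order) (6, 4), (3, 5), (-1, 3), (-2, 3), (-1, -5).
Area = 37

Shoelace formula: Area = (1/2) |Σ_i (x_i · y_{i+1} − x_{i+1} · y_i)| (indices mod n). Compute each cross term:
  (6)(5) − (3)(4) = 18
  (3)(3) − (-1)(5) = 14
  (-1)(3) − (-2)(3) = 3
  (-2)(-5) − (-1)(3) = 13
  (-1)(4) − (6)(-5) = 26
Sum = 74, so (signed) Area = 74/2 = 37, |Area| = 37.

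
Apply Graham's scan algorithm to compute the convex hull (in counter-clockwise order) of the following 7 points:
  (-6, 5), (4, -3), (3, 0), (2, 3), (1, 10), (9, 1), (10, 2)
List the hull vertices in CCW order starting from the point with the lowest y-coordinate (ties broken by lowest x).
Hull (CCW) = [(4, -3), (9, 1), (10, 2), (1, 10), (-6, 5)]

Graham scan procedure:
  1. Find the pivot p₀ = point with lowest y (tie → lowest x): (4, -3).
  2. Sort the remaining points by polar angle around p₀.
  3. Walk through sorted points, maintaining a stack; pop the top while the last three entries make a non-left turn (cross product ≤ 0).
  4. Final stack is the convex hull in CCW order: (4, -3), (9, 1), (10, 2), (1, 10), (-6, 5).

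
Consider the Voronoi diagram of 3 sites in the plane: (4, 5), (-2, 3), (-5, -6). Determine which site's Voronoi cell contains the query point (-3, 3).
Nearest site = (-2, 3)

The Voronoi cell of site s contains exactly those query points closer to s than to any other site. Compute squared distances from q = (-3, 3) to each site:
  (-2 − -3)² + (3 − 3)² = 1
  (4 − -3)² + (5 − 3)² = 53
  (-5 − -3)² + (-6 − 3)² = 85
Minimum is attained by (-2, 3), so q lies in its Voronoi cell.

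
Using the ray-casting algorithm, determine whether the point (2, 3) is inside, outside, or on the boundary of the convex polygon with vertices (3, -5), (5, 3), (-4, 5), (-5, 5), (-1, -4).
The point (2, 3) lies strictly inside the polygon

Cast a horizontal ray to the right from the query point and count how many polygon edges it crosses (each edge strictly once or zero times, handled with the usual half-open convention). 
Parity of crossings → odd ⇒ inside.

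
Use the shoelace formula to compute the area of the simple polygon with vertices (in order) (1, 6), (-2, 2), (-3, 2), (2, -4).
Area = 20

Shoelace formula: Area = (1/2) |Σ_i (x_i · y_{i+1} − x_{i+1} · y_i)| (indices mod n). Compute each cross term:
  (1)(2) − (-2)(6) = 14
  (-2)(2) − (-3)(2) = 2
  (-3)(-4) − (2)(2) = 8
  (2)(6) − (1)(-4) = 16
Sum = 40, so (signed) Area = 40/2 = 20, |Area| = 20.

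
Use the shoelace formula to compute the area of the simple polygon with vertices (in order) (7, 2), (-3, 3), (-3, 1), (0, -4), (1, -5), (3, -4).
Area = 47

Shoelace formula: Area = (1/2) |Σ_i (x_i · y_{i+1} − x_{i+1} · y_i)| (indices mod n). Compute each cross term:
  (7)(3) − (-3)(2) = 27
  (-3)(1) − (-3)(3) = 6
  (-3)(-4) − (0)(1) = 12
  (0)(-5) − (1)(-4) = 4
  (1)(-4) − (3)(-5) = 11
  (3)(2) − (7)(-4) = 34
Sum = 94, so (signed) Area = 94/2 = 47, |Area| = 47.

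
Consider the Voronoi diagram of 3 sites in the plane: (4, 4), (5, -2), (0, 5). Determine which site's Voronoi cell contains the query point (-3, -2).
Nearest site = (0, 5)

The Voronoi cell of site s contains exactly those query points closer to s than to any other site. Compute squared distances from q = (-3, -2) to each site:
  (0 − -3)² + (5 − -2)² = 58
  (5 − -3)² + (-2 − -2)² = 64
  (4 − -3)² + (4 − -2)² = 85
Minimum is attained by (0, 5), so q lies in its Voronoi cell.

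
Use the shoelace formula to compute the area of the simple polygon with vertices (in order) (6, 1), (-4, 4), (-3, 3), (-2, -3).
Area = 59/2

Shoelace formula: Area = (1/2) |Σ_i (x_i · y_{i+1} − x_{i+1} · y_i)| (indices mod n). Compute each cross term:
  (6)(4) − (-4)(1) = 28
  (-4)(3) − (-3)(4) = 0
  (-3)(-3) − (-2)(3) = 15
  (-2)(1) − (6)(-3) = 16
Sum = 59, so (signed) Area = 59/2 = 59/2, |Area| = 59/2.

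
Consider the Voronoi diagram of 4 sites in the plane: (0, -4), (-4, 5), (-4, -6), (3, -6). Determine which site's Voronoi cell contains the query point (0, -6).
Nearest site = (0, -4)

The Voronoi cell of site s contains exactly those query points closer to s than to any other site. Compute squared distances from q = (0, -6) to each site:
  (0 − 0)² + (-4 − -6)² = 4
  (3 − 0)² + (-6 − -6)² = 9
  (-4 − 0)² + (-6 − -6)² = 16
  (-4 − 0)² + (5 − -6)² = 137
Minimum is attained by (0, -4), so q lies in its Voronoi cell.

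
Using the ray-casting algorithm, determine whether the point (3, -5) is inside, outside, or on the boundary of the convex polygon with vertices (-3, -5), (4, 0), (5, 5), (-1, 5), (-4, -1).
The point (3, -5) lies strictly outside the polygon

Cast a horizontal ray to the right from the query point and count how many polygon edges it crosses (each edge strictly once or zero times, handled with the usual half-open convention). 
Parity of crossings → even ⇒ outside.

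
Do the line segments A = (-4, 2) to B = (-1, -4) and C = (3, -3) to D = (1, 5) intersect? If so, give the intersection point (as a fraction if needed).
No (intersection of containing lines falls outside at least one segment)

Parametrize and solve: t = 23/6, s = -9/4. At least one of these is outside [0, 1], so the segments do not intersect.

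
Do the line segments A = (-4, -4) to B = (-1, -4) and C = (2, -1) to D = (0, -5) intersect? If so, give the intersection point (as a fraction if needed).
No (intersection of containing lines falls outside at least one segment)

Parametrize and solve: t = 3/2, s = 3/4. At least one of these is outside [0, 1], so the segments do not intersect.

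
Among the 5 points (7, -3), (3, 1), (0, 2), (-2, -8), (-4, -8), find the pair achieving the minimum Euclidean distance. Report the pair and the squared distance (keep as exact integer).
Pair = ((-2, -8), (-4, -8)); squared distance = 4

Compute all C(5, 2) = 10 pairwise squared distances (x_i − x_j)² + (y_i − y_j)². The minimum is 4, attained by the pair ((-2, -8), (-4, -8)).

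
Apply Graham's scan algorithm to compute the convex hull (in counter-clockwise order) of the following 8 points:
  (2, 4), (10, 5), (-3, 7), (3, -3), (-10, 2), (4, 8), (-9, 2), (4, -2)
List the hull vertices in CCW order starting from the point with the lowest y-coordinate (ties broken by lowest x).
Hull (CCW) = [(3, -3), (4, -2), (10, 5), (4, 8), (-3, 7), (-10, 2)]

Graham scan procedure:
  1. Find the pivot p₀ = point with lowest y (tie → lowest x): (3, -3).
  2. Sort the remaining points by polar angle around p₀.
  3. Walk through sorted points, maintaining a stack; pop the top while the last three entries make a non-left turn (cross product ≤ 0).
  4. Final stack is the convex hull in CCW order: (3, -3), (4, -2), (10, 5), (4, 8), (-3, 7), (-10, 2).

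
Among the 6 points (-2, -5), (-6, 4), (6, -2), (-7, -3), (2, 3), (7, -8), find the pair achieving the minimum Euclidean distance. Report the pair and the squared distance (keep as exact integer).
Pair = ((-2, -5), (-7, -3)); squared distance = 29

Compute all C(6, 2) = 15 pairwise squared distances (x_i − x_j)² + (y_i − y_j)². The minimum is 29, attained by the pair ((-2, -5), (-7, -3)).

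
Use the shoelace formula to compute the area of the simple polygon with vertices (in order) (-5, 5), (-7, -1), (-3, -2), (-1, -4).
Area = 18

Shoelace formula: Area = (1/2) |Σ_i (x_i · y_{i+1} − x_{i+1} · y_i)| (indices mod n). Compute each cross term:
  (-5)(-1) − (-7)(5) = 40
  (-7)(-2) − (-3)(-1) = 11
  (-3)(-4) − (-1)(-2) = 10
  (-1)(5) − (-5)(-4) = -25
Sum = 36, so (signed) Area = 36/2 = 18, |Area| = 18.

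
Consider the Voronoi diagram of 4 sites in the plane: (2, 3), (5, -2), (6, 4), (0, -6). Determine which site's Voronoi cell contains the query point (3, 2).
Nearest site = (2, 3)

The Voronoi cell of site s contains exactly those query points closer to s than to any other site. Compute squared distances from q = (3, 2) to each site:
  (2 − 3)² + (3 − 2)² = 2
  (6 − 3)² + (4 − 2)² = 13
  (5 − 3)² + (-2 − 2)² = 20
  (0 − 3)² + (-6 − 2)² = 73
Minimum is attained by (2, 3), so q lies in its Voronoi cell.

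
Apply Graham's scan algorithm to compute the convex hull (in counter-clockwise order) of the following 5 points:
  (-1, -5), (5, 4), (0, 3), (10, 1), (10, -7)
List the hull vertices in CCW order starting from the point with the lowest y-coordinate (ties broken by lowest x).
Hull (CCW) = [(10, -7), (10, 1), (5, 4), (0, 3), (-1, -5)]

Graham scan procedure:
  1. Find the pivot p₀ = point with lowest y (tie → lowest x): (10, -7).
  2. Sort the remaining points by polar angle around p₀.
  3. Walk through sorted points, maintaining a stack; pop the top while the last three entries make a non-left turn (cross product ≤ 0).
  4. Final stack is the convex hull in CCW order: (10, -7), (10, 1), (5, 4), (0, 3), (-1, -5).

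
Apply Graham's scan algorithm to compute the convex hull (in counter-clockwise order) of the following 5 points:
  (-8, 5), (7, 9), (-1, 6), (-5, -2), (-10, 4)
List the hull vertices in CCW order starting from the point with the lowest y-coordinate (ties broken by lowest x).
Hull (CCW) = [(-5, -2), (7, 9), (-8, 5), (-10, 4)]

Graham scan procedure:
  1. Find the pivot p₀ = point with lowest y (tie → lowest x): (-5, -2).
  2. Sort the remaining points by polar angle around p₀.
  3. Walk through sorted points, maintaining a stack; pop the top while the last three entries make a non-left turn (cross product ≤ 0).
  4. Final stack is the convex hull in CCW order: (-5, -2), (7, 9), (-8, 5), (-10, 4).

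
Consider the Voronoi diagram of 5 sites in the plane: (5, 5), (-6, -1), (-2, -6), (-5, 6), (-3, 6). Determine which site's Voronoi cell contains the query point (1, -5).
Nearest site = (-2, -6)

The Voronoi cell of site s contains exactly those query points closer to s than to any other site. Compute squared distances from q = (1, -5) to each site:
  (-2 − 1)² + (-6 − -5)² = 10
  (-6 − 1)² + (-1 − -5)² = 65
  (5 − 1)² + (5 − -5)² = 116
  (-3 − 1)² + (6 − -5)² = 137
  (-5 − 1)² + (6 − -5)² = 157
Minimum is attained by (-2, -6), so q lies in its Voronoi cell.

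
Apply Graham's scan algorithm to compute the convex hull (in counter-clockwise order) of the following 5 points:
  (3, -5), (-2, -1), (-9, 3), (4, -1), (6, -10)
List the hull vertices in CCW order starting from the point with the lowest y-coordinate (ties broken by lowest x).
Hull (CCW) = [(6, -10), (4, -1), (-9, 3)]

Graham scan procedure:
  1. Find the pivot p₀ = point with lowest y (tie → lowest x): (6, -10).
  2. Sort the remaining points by polar angle around p₀.
  3. Walk through sorted points, maintaining a stack; pop the top while the last three entries make a non-left turn (cross product ≤ 0).
  4. Final stack is the convex hull in CCW order: (6, -10), (4, -1), (-9, 3).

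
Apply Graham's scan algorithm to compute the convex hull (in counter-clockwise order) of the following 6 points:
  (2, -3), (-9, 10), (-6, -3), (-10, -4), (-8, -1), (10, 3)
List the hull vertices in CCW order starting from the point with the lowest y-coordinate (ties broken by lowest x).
Hull (CCW) = [(-10, -4), (2, -3), (10, 3), (-9, 10)]

Graham scan procedure:
  1. Find the pivot p₀ = point with lowest y (tie → lowest x): (-10, -4).
  2. Sort the remaining points by polar angle around p₀.
  3. Walk through sorted points, maintaining a stack; pop the top while the last three entries make a non-left turn (cross product ≤ 0).
  4. Final stack is the convex hull in CCW order: (-10, -4), (2, -3), (10, 3), (-9, 10).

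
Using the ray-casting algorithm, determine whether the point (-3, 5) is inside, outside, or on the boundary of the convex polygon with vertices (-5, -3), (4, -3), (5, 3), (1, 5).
The point (-3, 5) lies strictly outside the polygon

Cast a horizontal ray to the right from the query point and count how many polygon edges it crosses (each edge strictly once or zero times, handled with the usual half-open convention). 
Parity of crossings → even ⇒ outside.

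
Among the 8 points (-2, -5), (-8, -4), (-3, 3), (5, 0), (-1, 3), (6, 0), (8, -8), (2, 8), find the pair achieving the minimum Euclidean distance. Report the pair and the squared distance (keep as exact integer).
Pair = ((5, 0), (6, 0)); squared distance = 1

Compute all C(8, 2) = 28 pairwise squared distances (x_i − x_j)² + (y_i − y_j)². The minimum is 1, attained by the pair ((5, 0), (6, 0)).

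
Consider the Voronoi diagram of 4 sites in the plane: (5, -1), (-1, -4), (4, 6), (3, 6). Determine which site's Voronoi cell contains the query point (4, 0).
Nearest site = (5, -1)

The Voronoi cell of site s contains exactly those query points closer to s than to any other site. Compute squared distances from q = (4, 0) to each site:
  (5 − 4)² + (-1 − 0)² = 2
  (4 − 4)² + (6 − 0)² = 36
  (3 − 4)² + (6 − 0)² = 37
  (-1 − 4)² + (-4 − 0)² = 41
Minimum is attained by (5, -1), so q lies in its Voronoi cell.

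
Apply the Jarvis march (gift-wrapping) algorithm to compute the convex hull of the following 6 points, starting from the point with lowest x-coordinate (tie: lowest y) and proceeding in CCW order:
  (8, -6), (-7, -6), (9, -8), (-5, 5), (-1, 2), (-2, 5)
Hull (CCW) = [(-7, -6), (9, -8), (8, -6), (-2, 5), (-5, 5)]

Jarvis march: at each step, from the current hull vertex p, select the next vertex q as the point such that every other point lies strictly to the left of (or on) the directed line p → q. (Equivalently: for every other point r, the cross product (q − p) × (r − p) ≥ 0.)
Starting point (lowest x, tie lowest y): (-7, -6). Wrap until returning to start. Resulting hull: (-7, -6), (9, -8), (8, -6), (-2, 5), (-5, 5).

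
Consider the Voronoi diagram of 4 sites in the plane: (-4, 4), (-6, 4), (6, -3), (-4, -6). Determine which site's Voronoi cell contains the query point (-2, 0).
Nearest site = (-4, 4)

The Voronoi cell of site s contains exactly those query points closer to s than to any other site. Compute squared distances from q = (-2, 0) to each site:
  (-4 − -2)² + (4 − 0)² = 20
  (-6 − -2)² + (4 − 0)² = 32
  (-4 − -2)² + (-6 − 0)² = 40
  (6 − -2)² + (-3 − 0)² = 73
Minimum is attained by (-4, 4), so q lies in its Voronoi cell.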